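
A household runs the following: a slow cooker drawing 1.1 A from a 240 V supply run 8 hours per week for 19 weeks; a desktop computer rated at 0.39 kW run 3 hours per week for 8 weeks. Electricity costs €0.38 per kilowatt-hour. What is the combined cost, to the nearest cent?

€18.81

slow cooker: Power = 1.1 A × 240 V = 264 W = 0.264 kW
slow cooker: Runtime = 8 h/week × 19 weeks = 152 h
slow cooker: 0.264 kW × 152 h = 40.128 kWh
desktop computer: Runtime = 3 h/week × 8 weeks = 24 h
desktop computer: 0.39 kW × 24 h = 9.36 kWh
Total energy = 49.488 kWh
Cost = 49.488 × €0.38 = €18.81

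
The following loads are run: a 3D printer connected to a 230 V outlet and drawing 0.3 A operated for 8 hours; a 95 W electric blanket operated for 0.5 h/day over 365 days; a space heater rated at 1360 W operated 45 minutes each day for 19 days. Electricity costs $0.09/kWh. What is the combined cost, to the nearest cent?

$3.35

3D printer: Power = 0.3 A × 230 V = 69 W = 0.069 kW
3D printer: 0.069 kW × 8 h = 0.552 kWh
electric blanket: Runtime = 0.5 h/day × 365 days = 182.5 h
electric blanket: 0.095 kW × 182.5 h = 17.3375 kWh
space heater: Runtime = 45 min × 19 = 855 min = 14.25 h
space heater: 1.36 kW × 14.25 h = 19.38 kWh
Total energy = 37.2695 kWh
Cost = 37.2695 × $0.09 = $3.35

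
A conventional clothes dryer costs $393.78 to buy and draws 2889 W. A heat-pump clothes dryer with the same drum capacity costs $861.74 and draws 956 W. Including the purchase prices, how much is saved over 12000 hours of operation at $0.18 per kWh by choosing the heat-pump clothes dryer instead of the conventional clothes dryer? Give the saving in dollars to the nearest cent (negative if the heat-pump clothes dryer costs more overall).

conventional clothes dryer: $393.78 + (2889/1000) kW × 12000 h × $0.18 = $393.78 + $6240.24 = $6634.02
heat-pump clothes dryer: $861.74 + (956/1000) kW × 12000 h × $0.18 = $861.74 + $2064.96 = $2926.7
Saving = $6634.02 − $2926.7 = $3707.32

$3707.32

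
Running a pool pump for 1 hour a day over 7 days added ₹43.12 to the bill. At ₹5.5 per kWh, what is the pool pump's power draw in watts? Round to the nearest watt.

Energy = ₹43.12 ÷ ₹5.5/kWh = 7.84 kWh
Runtime = 1 h/day × 7 days = 7 h
Power = 7.84 kWh ÷ 7 h = 1.12 kW = 1120 W

1120 W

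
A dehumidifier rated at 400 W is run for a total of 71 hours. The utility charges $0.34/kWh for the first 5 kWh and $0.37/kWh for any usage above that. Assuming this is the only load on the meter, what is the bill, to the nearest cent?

Energy = 0.4 kW × 71 h = 28.4 kWh
Tier 1 (0–5 kWh): 5 × $0.34 = $1.7
Above 5 kWh: 23.4 × $0.37 = $8.658
Bill = $10.36

$10.36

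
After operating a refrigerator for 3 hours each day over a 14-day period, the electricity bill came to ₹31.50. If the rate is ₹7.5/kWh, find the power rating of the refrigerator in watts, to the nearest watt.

100 W

Energy = ₹31.50 ÷ ₹7.5/kWh = 4.2 kWh
Runtime = 3 h/day × 14 days = 42 h
Power = 4.2 kWh ÷ 42 h = 0.1 kW = 100 W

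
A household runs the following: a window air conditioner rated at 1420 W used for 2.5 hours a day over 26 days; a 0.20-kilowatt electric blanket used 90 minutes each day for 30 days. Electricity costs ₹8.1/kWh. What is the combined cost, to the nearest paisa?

window air conditioner: Runtime = 2.5 h/day × 26 days = 65 h
window air conditioner: 1.42 kW × 65 h = 92.3 kWh
electric blanket: Runtime = 90 min × 30 = 2700 min = 45 h
electric blanket: 0.2 kW × 45 h = 9 kWh
Total energy = 101.3 kWh
Cost = 101.3 × ₹8.1 = ₹820.53

₹820.53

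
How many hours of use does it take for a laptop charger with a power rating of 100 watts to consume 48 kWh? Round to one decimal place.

Hours = 48 kWh ÷ 0.1 kW = 480.0 h

480.0 h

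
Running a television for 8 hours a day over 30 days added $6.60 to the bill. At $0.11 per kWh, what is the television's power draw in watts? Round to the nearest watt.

Energy = $6.60 ÷ $0.11/kWh = 60 kWh
Runtime = 8 h/day × 30 days = 240 h
Power = 60 kWh ÷ 240 h = 0.25 kW = 250 W

250 W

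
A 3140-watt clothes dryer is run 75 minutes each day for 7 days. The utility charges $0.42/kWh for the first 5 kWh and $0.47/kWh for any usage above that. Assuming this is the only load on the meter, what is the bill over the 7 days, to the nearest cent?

$12.66

Runtime = 75 min × 7 = 525 min = 8.75 h
Energy = 3.14 kW × 8.75 h = 27.475 kWh
Tier 1 (0–5 kWh): 5 × $0.42 = $2.1
Above 5 kWh: 22.475 × $0.47 = $10.56325
Bill = $12.66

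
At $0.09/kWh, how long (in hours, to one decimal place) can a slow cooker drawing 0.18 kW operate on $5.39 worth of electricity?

332.7 h

Energy available = $5.39 ÷ $0.09/kWh = 59.8889 kWh
Hours = 59.8889 kWh ÷ 0.18 kW = 332.7 h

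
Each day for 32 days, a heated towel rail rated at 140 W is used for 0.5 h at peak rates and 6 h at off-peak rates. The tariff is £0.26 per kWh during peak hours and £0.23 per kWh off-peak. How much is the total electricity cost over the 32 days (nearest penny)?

Peak energy = 0.14 kW × 0.5 h × 32 = 2.24 kWh
Off-peak energy = 0.14 kW × 6 h × 32 = 26.88 kWh
Cost = 2.24 × £0.26 + 26.88 × £0.23 = £0.5824 + £6.1824 = £6.76

£6.76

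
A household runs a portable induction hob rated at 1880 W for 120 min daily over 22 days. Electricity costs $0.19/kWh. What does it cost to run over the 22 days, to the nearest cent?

$15.72

Runtime = 120 min × 22 = 2640 min = 44 h
Energy = 1.88 kW × 44 h = 82.72 kWh
Cost = 82.72 kWh × $0.19/kWh = $15.72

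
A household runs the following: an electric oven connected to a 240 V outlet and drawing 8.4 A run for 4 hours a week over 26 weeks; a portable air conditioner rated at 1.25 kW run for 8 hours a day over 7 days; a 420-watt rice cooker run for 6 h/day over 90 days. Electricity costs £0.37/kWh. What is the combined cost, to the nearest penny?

electric oven: Power = 8.4 A × 240 V = 2016 W = 2.016 kW
electric oven: Runtime = 4 h/week × 26 weeks = 104 h
electric oven: 2.016 kW × 104 h = 209.664 kWh
portable air conditioner: Runtime = 8 h/day × 7 days = 56 h
portable air conditioner: 1.25 kW × 56 h = 70 kWh
rice cooker: Runtime = 6 h/day × 90 days = 540 h
rice cooker: 0.42 kW × 540 h = 226.8 kWh
Total energy = 506.464 kWh
Cost = 506.464 × £0.37 = £187.39

£187.39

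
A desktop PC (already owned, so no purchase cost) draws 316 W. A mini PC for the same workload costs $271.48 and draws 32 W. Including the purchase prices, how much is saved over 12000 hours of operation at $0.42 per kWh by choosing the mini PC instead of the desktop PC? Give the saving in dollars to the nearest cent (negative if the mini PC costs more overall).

$1159.88

desktop PC: $0.00 + (316/1000) kW × 12000 h × $0.42 = $0.00 + $1592.64 = $1592.64
mini PC: $271.48 + (32/1000) kW × 12000 h × $0.42 = $271.48 + $161.28 = $432.76
Saving = $1592.64 − $432.76 = $1159.88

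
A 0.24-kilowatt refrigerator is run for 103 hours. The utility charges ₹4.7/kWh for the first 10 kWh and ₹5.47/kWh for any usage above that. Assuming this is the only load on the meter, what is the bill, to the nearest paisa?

₹127.52

Energy = 0.24 kW × 103 h = 24.72 kWh
Tier 1 (0–10 kWh): 10 × ₹4.7 = ₹47
Above 10 kWh: 14.72 × ₹5.47 = ₹80.5184
Bill = ₹127.52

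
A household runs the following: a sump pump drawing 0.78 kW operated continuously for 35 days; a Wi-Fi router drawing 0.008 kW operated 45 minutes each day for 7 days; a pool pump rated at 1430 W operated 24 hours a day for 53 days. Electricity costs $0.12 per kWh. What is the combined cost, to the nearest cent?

$296.90

sump pump: Runtime = 24 h × 35 = 840 h
sump pump: 0.78 kW × 840 h = 655.2 kWh
Wi-Fi router: Runtime = 45 min × 7 = 315 min = 5.25 h
Wi-Fi router: 0.008 kW × 5.25 h = 0.042 kWh
pool pump: Runtime = 24 h × 53 = 1272 h
pool pump: 1.43 kW × 1272 h = 1818.96 kWh
Total energy = 2474.202 kWh
Cost = 2474.202 × $0.12 = $296.90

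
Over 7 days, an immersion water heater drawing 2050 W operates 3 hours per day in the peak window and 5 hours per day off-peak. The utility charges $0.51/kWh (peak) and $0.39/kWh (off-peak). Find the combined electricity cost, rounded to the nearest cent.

$49.94

Peak energy = 2.05 kW × 3 h × 7 = 43.05 kWh
Off-peak energy = 2.05 kW × 5 h × 7 = 71.75 kWh
Cost = 43.05 × $0.51 + 71.75 × $0.39 = $21.9555 + $27.9825 = $49.94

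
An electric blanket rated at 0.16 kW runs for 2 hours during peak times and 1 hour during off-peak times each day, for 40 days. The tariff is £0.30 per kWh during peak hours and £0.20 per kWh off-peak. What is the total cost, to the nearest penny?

Peak energy = 0.16 kW × 2 h × 40 = 12.8 kWh
Off-peak energy = 0.16 kW × 1 h × 40 = 6.4 kWh
Cost = 12.8 × £0.30 + 6.4 × £0.20 = £3.84 + £1.28 = £5.12

£5.12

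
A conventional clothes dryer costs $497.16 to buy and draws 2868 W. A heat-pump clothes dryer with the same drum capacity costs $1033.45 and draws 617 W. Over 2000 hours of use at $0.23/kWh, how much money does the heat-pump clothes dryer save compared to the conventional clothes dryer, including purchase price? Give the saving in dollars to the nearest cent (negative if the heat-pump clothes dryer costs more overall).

conventional clothes dryer: $497.16 + (2868/1000) kW × 2000 h × $0.23 = $497.16 + $1319.28 = $1816.44
heat-pump clothes dryer: $1033.45 + (617/1000) kW × 2000 h × $0.23 = $1033.45 + $283.82 = $1317.27
Saving = $1816.44 − $1317.27 = $499.17

$499.17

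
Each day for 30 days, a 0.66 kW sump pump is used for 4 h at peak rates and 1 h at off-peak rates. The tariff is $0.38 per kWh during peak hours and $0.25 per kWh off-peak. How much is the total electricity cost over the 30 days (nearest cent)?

Peak energy = 0.66 kW × 4 h × 30 = 79.2 kWh
Off-peak energy = 0.66 kW × 1 h × 30 = 19.8 kWh
Cost = 79.2 × $0.38 + 19.8 × $0.25 = $30.096 + $4.95 = $35.05

$35.05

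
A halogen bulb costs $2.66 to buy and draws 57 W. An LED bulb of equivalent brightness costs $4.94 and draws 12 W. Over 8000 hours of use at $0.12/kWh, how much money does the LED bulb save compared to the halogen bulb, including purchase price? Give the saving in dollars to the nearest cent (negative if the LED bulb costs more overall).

$40.92

halogen bulb: $2.66 + (57/1000) kW × 8000 h × $0.12 = $2.66 + $54.72 = $57.38
LED bulb: $4.94 + (12/1000) kW × 8000 h × $0.12 = $4.94 + $11.52 = $16.46
Saving = $57.38 − $16.46 = $40.92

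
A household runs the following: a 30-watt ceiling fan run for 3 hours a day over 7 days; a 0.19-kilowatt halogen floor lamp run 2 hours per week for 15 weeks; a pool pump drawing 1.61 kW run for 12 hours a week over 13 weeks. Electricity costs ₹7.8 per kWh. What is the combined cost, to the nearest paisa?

₹2008.42

ceiling fan: Runtime = 3 h/day × 7 days = 21 h
ceiling fan: 0.03 kW × 21 h = 0.63 kWh
halogen floor lamp: Runtime = 2 h/week × 15 weeks = 30 h
halogen floor lamp: 0.19 kW × 30 h = 5.7 kWh
pool pump: Runtime = 12 h/week × 13 weeks = 156 h
pool pump: 1.61 kW × 156 h = 251.16 kWh
Total energy = 257.49 kWh
Cost = 257.49 × ₹7.8 = ₹2008.42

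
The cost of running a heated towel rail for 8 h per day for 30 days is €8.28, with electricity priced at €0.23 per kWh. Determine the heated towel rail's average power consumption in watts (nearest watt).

150 W

Energy = €8.28 ÷ €0.23/kWh = 36 kWh
Runtime = 8 h/day × 30 days = 240 h
Power = 36 kWh ÷ 240 h = 0.15 kW = 150 W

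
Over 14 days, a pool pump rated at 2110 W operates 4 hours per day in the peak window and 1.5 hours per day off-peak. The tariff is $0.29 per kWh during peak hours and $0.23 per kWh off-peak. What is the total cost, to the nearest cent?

$44.46

Peak energy = 2.11 kW × 4 h × 14 = 118.16 kWh
Off-peak energy = 2.11 kW × 1.5 h × 14 = 44.31 kWh
Cost = 118.16 × $0.29 + 44.31 × $0.23 = $34.2664 + $10.1913 = $44.46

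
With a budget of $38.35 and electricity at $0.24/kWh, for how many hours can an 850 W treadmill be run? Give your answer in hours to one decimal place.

Energy available = $38.35 ÷ $0.24/kWh = 159.7917 kWh
Hours = 159.7917 kWh ÷ 0.85 kW = 188.0 h

188.0 h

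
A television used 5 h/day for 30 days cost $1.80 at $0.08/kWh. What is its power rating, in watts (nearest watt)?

150 W

Energy = $1.80 ÷ $0.08/kWh = 22.5 kWh
Runtime = 5 h/day × 30 days = 150 h
Power = 22.5 kWh ÷ 150 h = 0.15 kW = 150 W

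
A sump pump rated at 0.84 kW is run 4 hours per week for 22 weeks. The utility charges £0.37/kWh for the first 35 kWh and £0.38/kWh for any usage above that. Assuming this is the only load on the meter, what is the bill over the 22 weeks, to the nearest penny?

Runtime = 4 h/week × 22 weeks = 88 h
Energy = 0.84 kW × 88 h = 73.92 kWh
Tier 1 (0–35 kWh): 35 × £0.37 = £12.95
Above 35 kWh: 38.92 × £0.38 = £14.7896
Bill = £27.74

£27.74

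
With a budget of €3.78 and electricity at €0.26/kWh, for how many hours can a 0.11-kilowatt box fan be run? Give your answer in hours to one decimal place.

Energy available = €3.78 ÷ €0.26/kWh = 14.5385 kWh
Hours = 14.5385 kWh ÷ 0.11 kW = 132.2 h

132.2 h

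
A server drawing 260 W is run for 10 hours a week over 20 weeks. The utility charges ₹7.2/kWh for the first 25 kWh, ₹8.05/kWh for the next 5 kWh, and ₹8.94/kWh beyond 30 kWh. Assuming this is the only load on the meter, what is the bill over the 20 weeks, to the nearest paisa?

₹416.93

Runtime = 10 h/week × 20 weeks = 200 h
Energy = 0.26 kW × 200 h = 52 kWh
Tier 1 (0–25 kWh): 25 × ₹7.2 = ₹180
Tier 2 (25–30 kWh): 5 × ₹8.05 = ₹40.25
Above 30 kWh: 22 × ₹8.94 = ₹196.68
Bill = ₹416.93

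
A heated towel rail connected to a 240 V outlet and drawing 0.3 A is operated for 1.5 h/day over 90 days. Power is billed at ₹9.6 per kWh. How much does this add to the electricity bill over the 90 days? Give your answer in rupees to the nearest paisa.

₹93.31

Power = 0.3 A × 240 V = 72 W = 0.072 kW
Runtime = 1.5 h/day × 90 days = 135 h
Energy = 0.072 kW × 135 h = 9.72 kWh
Cost = 9.72 kWh × ₹9.6/kWh = ₹93.31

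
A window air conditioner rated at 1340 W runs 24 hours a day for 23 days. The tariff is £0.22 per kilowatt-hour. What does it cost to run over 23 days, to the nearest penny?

Runtime = 24 h × 23 = 552 h
Energy = 1.34 kW × 552 h = 739.68 kWh
Cost = 739.68 kWh × £0.22/kWh = £162.73

£162.73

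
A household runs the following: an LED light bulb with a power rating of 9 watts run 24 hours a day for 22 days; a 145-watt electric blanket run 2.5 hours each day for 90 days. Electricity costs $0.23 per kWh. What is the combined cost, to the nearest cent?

$8.60

LED light bulb: Runtime = 24 h × 22 = 528 h
LED light bulb: 0.009 kW × 528 h = 4.752 kWh
electric blanket: Runtime = 2.5 h/day × 90 days = 225 h
electric blanket: 0.145 kW × 225 h = 32.625 kWh
Total energy = 37.377 kWh
Cost = 37.377 × $0.23 = $8.60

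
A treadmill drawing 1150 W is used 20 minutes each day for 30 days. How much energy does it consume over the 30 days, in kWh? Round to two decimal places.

Runtime = 20 min × 30 = 600 min = 10 h
Energy = 1.15 kW × 10 h = 11.5 kWh

11.50 kWh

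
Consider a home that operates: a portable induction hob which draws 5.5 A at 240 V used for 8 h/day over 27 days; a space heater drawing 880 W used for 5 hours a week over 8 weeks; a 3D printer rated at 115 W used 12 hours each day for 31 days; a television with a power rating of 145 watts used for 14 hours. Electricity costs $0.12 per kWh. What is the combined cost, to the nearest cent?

$43.82

portable induction hob: Power = 5.5 A × 240 V = 1320 W = 1.32 kW
portable induction hob: Runtime = 8 h/day × 27 days = 216 h
portable induction hob: 1.32 kW × 216 h = 285.12 kWh
space heater: Runtime = 5 h/week × 8 weeks = 40 h
space heater: 0.88 kW × 40 h = 35.2 kWh
3D printer: Runtime = 12 h/day × 31 days = 372 h
3D printer: 0.115 kW × 372 h = 42.78 kWh
television: 0.145 kW × 14 h = 2.03 kWh
Total energy = 365.13 kWh
Cost = 365.13 × $0.12 = $43.82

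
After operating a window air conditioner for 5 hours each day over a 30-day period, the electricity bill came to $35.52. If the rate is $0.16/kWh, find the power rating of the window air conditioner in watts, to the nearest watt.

Energy = $35.52 ÷ $0.16/kWh = 222 kWh
Runtime = 5 h/day × 30 days = 150 h
Power = 222 kWh ÷ 150 h = 1.48 kW = 1480 W

1480 W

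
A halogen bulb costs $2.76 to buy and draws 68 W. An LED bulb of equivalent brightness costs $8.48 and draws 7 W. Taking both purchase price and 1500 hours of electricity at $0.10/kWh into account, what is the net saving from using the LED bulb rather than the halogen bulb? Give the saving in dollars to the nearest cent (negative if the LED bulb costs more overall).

$3.43

halogen bulb: $2.76 + (68/1000) kW × 1500 h × $0.10 = $2.76 + $10.2 = $12.96
LED bulb: $8.48 + (7/1000) kW × 1500 h × $0.10 = $8.48 + $1.05 = $9.53
Saving = $12.96 − $9.53 = $3.43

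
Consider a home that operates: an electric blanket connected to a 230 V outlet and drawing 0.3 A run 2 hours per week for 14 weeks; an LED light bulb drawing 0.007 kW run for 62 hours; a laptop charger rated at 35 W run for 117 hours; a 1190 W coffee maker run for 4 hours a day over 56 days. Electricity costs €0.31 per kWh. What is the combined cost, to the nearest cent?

electric blanket: Power = 0.3 A × 230 V = 69 W = 0.069 kW
electric blanket: Runtime = 2 h/week × 14 weeks = 28 h
electric blanket: 0.069 kW × 28 h = 1.932 kWh
LED light bulb: 0.007 kW × 62 h = 0.434 kWh
laptop charger: 0.035 kW × 117 h = 4.095 kWh
coffee maker: Runtime = 4 h/day × 56 days = 224 h
coffee maker: 1.19 kW × 224 h = 266.56 kWh
Total energy = 273.021 kWh
Cost = 273.021 × €0.31 = €84.64

€84.64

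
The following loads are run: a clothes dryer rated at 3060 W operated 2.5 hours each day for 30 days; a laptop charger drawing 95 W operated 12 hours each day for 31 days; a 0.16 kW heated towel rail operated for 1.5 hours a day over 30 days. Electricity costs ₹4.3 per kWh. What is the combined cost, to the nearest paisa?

clothes dryer: Runtime = 2.5 h/day × 30 days = 75 h
clothes dryer: 3.06 kW × 75 h = 229.5 kWh
laptop charger: Runtime = 12 h/day × 31 days = 372 h
laptop charger: 0.095 kW × 372 h = 35.34 kWh
heated towel rail: Runtime = 1.5 h/day × 30 days = 45 h
heated towel rail: 0.16 kW × 45 h = 7.2 kWh
Total energy = 272.04 kWh
Cost = 272.04 × ₹4.3 = ₹1169.77

₹1169.77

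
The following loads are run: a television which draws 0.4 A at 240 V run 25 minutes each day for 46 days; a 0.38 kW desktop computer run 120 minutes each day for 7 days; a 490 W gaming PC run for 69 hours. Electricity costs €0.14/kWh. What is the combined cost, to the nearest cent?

television: Power = 0.4 A × 240 V = 96 W = 0.096 kW
television: Runtime = 25 min × 46 = 1150 min = 19.166666… h
television: 0.096 kW × 19.166666… h = 1.84 kWh
desktop computer: Runtime = 120 min × 7 = 840 min = 14 h
desktop computer: 0.38 kW × 14 h = 5.32 kWh
gaming PC: 0.49 kW × 69 h = 33.81 kWh
Total energy = 40.97 kWh
Cost = 40.97 × €0.14 = €5.74

€5.74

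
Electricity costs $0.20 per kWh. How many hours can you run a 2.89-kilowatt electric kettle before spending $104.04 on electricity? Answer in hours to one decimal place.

Energy available = $104.04 ÷ $0.20/kWh = 520.2 kWh
Hours = 520.2 kWh ÷ 2.89 kW = 180.0 h

180.0 h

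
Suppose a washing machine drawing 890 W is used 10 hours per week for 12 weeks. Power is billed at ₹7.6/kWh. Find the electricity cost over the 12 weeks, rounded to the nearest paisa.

₹811.68

Runtime = 10 h/week × 12 weeks = 120 h
Energy = 0.89 kW × 120 h = 106.8 kWh
Cost = 106.8 kWh × ₹7.6/kWh = ₹811.68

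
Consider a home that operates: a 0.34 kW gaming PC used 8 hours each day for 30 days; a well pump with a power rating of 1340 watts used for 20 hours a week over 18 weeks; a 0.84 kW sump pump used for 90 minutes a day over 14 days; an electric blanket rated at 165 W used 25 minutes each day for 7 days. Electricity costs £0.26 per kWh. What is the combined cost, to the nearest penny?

£151.35

gaming PC: Runtime = 8 h/day × 30 days = 240 h
gaming PC: 0.34 kW × 240 h = 81.6 kWh
well pump: Runtime = 20 h/week × 18 weeks = 360 h
well pump: 1.34 kW × 360 h = 482.4 kWh
sump pump: Runtime = 90 min × 14 = 1260 min = 21 h
sump pump: 0.84 kW × 21 h = 17.64 kWh
electric blanket: Runtime = 25 min × 7 = 175 min = 2.916666… h
electric blanket: 0.165 kW × 2.916666… h = 0.48125 kWh
Total energy = 582.12125 kWh
Cost = 582.12125 × £0.26 = £151.35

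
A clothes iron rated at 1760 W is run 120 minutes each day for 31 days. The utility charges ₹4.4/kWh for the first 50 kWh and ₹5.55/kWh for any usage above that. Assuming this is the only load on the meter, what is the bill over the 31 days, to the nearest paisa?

₹548.12

Runtime = 120 min × 31 = 3720 min = 62 h
Energy = 1.76 kW × 62 h = 109.12 kWh
Tier 1 (0–50 kWh): 50 × ₹4.4 = ₹220
Above 50 kWh: 59.12 × ₹5.55 = ₹328.116
Bill = ₹548.12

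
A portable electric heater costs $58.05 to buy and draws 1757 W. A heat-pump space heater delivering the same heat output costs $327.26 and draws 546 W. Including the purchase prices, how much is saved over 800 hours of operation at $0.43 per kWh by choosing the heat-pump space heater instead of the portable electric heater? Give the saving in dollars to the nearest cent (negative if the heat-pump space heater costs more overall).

portable electric heater: $58.05 + (1757/1000) kW × 800 h × $0.43 = $58.05 + $604.408 = $662.458
heat-pump space heater: $327.26 + (546/1000) kW × 800 h × $0.43 = $327.26 + $187.824 = $515.084
Saving = $662.458 − $515.084 = $147.374 → $147.37

$147.37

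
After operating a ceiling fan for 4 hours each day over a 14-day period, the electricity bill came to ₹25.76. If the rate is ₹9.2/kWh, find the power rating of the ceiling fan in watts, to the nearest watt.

Energy = ₹25.76 ÷ ₹9.2/kWh = 2.8 kWh
Runtime = 4 h/day × 14 days = 56 h
Power = 2.8 kWh ÷ 56 h = 0.05 kW = 50 W

50 W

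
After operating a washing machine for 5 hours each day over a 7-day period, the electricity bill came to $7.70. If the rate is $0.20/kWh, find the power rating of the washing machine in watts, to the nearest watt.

1100 W

Energy = $7.70 ÷ $0.20/kWh = 38.5 kWh
Runtime = 5 h/day × 7 days = 35 h
Power = 38.5 kWh ÷ 35 h = 1.1 kW = 1100 W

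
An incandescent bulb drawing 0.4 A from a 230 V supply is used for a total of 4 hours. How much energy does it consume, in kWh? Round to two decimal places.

0.37 kWh

Power = 0.4 A × 230 V = 92 W = 0.092 kW
Energy = 0.092 kW × 4 h = 0.368 kWh ≈ 0.37 kWh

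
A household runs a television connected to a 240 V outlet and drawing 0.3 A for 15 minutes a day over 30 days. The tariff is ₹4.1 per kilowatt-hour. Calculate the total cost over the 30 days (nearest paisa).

Power = 0.3 A × 240 V = 72 W = 0.072 kW
Runtime = 15 min × 30 = 450 min = 7.5 h
Energy = 0.072 kW × 7.5 h = 0.54 kWh
Cost = 0.54 kWh × ₹4.1/kWh = ₹2.21

₹2.21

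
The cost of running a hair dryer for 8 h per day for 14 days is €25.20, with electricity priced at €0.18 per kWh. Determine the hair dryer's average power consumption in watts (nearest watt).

Energy = €25.20 ÷ €0.18/kWh = 140 kWh
Runtime = 8 h/day × 14 days = 112 h
Power = 140 kWh ÷ 112 h = 1.25 kW = 1250 W

1250 W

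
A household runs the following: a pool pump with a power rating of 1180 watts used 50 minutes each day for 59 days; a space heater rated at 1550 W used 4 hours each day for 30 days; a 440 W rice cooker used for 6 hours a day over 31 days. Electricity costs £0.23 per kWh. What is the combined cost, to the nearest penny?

£74.95

pool pump: Runtime = 50 min × 59 = 2950 min = 49.166666… h
pool pump: 1.18 kW × 49.166666… h = 58.016666… kWh
space heater: Runtime = 4 h/day × 30 days = 120 h
space heater: 1.55 kW × 120 h = 186 kWh
rice cooker: Runtime = 6 h/day × 31 days = 186 h
rice cooker: 0.44 kW × 186 h = 81.84 kWh
Total energy = 325.856666… kWh
Cost = 325.856666… × £0.23 = £74.95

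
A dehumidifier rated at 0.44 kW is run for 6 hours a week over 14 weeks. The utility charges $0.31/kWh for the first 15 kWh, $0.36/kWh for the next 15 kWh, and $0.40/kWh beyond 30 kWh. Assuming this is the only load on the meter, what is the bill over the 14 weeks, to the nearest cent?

Runtime = 6 h/week × 14 weeks = 84 h
Energy = 0.44 kW × 84 h = 36.96 kWh
Tier 1 (0–15 kWh): 15 × $0.31 = $4.65
Tier 2 (15–30 kWh): 15 × $0.36 = $5.4
Above 30 kWh: 6.96 × $0.40 = $2.784
Bill = $12.83

$12.83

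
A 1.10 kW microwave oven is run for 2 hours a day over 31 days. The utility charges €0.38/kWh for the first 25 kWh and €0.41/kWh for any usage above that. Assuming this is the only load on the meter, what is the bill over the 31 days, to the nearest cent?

€27.21

Runtime = 2 h/day × 31 days = 62 h
Energy = 1.1 kW × 62 h = 68.2 kWh
Tier 1 (0–25 kWh): 25 × €0.38 = €9.5
Above 25 kWh: 43.2 × €0.41 = €17.712
Bill = €27.21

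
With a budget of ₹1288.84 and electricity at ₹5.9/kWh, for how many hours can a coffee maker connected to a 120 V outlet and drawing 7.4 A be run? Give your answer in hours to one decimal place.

Power = 7.4 A × 120 V = 888 W = 0.888 kW
Energy available = ₹1288.84 ÷ ₹5.9/kWh = 218.4475 kWh
Hours = 218.4475 kWh ÷ 0.888 kW = 246.0 h

246.0 h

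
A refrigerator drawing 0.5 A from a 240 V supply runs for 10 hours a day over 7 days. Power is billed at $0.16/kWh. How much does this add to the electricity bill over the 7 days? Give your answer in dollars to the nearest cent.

Power = 0.5 A × 240 V = 120 W = 0.12 kW
Runtime = 10 h/day × 7 days = 70 h
Energy = 0.12 kW × 70 h = 8.4 kWh
Cost = 8.4 kWh × $0.16/kWh = $1.34

$1.34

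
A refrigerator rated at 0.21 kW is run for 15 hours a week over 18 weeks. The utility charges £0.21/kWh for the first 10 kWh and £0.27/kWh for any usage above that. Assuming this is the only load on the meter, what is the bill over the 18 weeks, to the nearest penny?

£14.71

Runtime = 15 h/week × 18 weeks = 270 h
Energy = 0.21 kW × 270 h = 56.7 kWh
Tier 1 (0–10 kWh): 10 × £0.21 = £2.1
Above 10 kWh: 46.7 × £0.27 = £12.609
Bill = £14.71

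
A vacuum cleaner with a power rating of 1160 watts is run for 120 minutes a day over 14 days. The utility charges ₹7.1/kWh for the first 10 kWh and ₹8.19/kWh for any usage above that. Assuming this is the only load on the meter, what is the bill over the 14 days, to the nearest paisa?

Runtime = 120 min × 14 = 1680 min = 28 h
Energy = 1.16 kW × 28 h = 32.48 kWh
Tier 1 (0–10 kWh): 10 × ₹7.1 = ₹71
Above 10 kWh: 22.48 × ₹8.19 = ₹184.1112
Bill = ₹255.11

₹255.11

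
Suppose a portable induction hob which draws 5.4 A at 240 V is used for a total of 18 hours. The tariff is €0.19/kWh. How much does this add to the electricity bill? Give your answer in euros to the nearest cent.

Power = 5.4 A × 240 V = 1296 W = 1.296 kW
Energy = 1.296 kW × 18 h = 23.328 kWh
Cost = 23.328 kWh × €0.19/kWh = €4.43

€4.43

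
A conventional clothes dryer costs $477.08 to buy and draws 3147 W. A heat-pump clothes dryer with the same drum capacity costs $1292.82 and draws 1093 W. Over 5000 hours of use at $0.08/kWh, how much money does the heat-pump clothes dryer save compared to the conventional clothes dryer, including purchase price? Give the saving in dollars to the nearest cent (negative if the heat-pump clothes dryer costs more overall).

$5.86

conventional clothes dryer: $477.08 + (3147/1000) kW × 5000 h × $0.08 = $477.08 + $1258.8 = $1735.88
heat-pump clothes dryer: $1292.82 + (1093/1000) kW × 5000 h × $0.08 = $1292.82 + $437.2 = $1730.02
Saving = $1735.88 − $1730.02 = $5.86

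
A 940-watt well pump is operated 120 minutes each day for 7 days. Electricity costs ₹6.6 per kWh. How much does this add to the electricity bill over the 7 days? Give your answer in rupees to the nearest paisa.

₹86.86

Runtime = 120 min × 7 = 840 min = 14 h
Energy = 0.94 kW × 14 h = 13.16 kWh
Cost = 13.16 kWh × ₹6.6/kWh = ₹86.86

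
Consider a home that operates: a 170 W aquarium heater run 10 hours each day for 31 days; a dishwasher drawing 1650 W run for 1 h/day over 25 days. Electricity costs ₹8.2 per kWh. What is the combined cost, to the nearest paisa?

aquarium heater: Runtime = 10 h/day × 31 days = 310 h
aquarium heater: 0.17 kW × 310 h = 52.7 kWh
dishwasher: Runtime = 1 h/day × 25 days = 25 h
dishwasher: 1.65 kW × 25 h = 41.25 kWh
Total energy = 93.95 kWh
Cost = 93.95 × ₹8.2 = ₹770.39

₹770.39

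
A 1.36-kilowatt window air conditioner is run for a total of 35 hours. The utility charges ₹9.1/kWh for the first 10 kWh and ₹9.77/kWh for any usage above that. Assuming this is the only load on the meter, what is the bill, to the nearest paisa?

₹458.35

Energy = 1.36 kW × 35 h = 47.6 kWh
Tier 1 (0–10 kWh): 10 × ₹9.1 = ₹91
Above 10 kWh: 37.6 × ₹9.77 = ₹367.352
Bill = ₹458.35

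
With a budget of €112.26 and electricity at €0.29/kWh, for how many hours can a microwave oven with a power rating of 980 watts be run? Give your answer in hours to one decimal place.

395.0 h

Energy available = €112.26 ÷ €0.29/kWh = 387.1034 kWh
Hours = 387.1034 kWh ÷ 0.98 kW = 395.0 h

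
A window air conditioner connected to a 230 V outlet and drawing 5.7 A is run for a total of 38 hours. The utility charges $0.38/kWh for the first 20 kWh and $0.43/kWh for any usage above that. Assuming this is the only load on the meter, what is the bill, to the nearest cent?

$20.42

Power = 5.7 A × 230 V = 1311 W = 1.311 kW
Energy = 1.311 kW × 38 h = 49.818 kWh
Tier 1 (0–20 kWh): 20 × $0.38 = $7.6
Above 20 kWh: 29.818 × $0.43 = $12.82174
Bill = $20.42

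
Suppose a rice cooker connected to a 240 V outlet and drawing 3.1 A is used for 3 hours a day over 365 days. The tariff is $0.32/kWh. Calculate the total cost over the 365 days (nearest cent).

$260.70

Power = 3.1 A × 240 V = 744 W = 0.744 kW
Runtime = 3 h/day × 365 days = 1095 h
Energy = 0.744 kW × 1095 h = 814.68 kWh
Cost = 814.68 kWh × $0.32/kWh = $260.70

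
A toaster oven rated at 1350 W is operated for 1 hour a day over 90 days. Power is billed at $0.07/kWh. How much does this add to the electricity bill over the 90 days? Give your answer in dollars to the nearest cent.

Runtime = 1 h/day × 90 days = 90 h
Energy = 1.35 kW × 90 h = 121.5 kWh
Cost = 121.5 kWh × $0.07/kWh = $8.51

$8.51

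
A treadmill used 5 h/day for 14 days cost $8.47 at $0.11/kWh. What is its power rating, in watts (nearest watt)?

1100 W

Energy = $8.47 ÷ $0.11/kWh = 77 kWh
Runtime = 5 h/day × 14 days = 70 h
Power = 77 kWh ÷ 70 h = 1.1 kW = 1100 W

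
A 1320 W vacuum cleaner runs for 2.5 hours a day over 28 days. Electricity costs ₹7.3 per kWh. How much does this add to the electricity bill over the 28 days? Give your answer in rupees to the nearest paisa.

₹674.52

Runtime = 2.5 h/day × 28 days = 70 h
Energy = 1.32 kW × 70 h = 92.4 kWh
Cost = 92.4 kWh × ₹7.3/kWh = ₹674.52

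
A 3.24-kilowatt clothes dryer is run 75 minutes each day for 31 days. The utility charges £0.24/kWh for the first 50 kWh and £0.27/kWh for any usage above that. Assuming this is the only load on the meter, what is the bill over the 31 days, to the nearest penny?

Runtime = 75 min × 31 = 2325 min = 38.75 h
Energy = 3.24 kW × 38.75 h = 125.55 kWh
Tier 1 (0–50 kWh): 50 × £0.24 = £12
Above 50 kWh: 75.55 × £0.27 = £20.3985
Bill = £32.40

£32.40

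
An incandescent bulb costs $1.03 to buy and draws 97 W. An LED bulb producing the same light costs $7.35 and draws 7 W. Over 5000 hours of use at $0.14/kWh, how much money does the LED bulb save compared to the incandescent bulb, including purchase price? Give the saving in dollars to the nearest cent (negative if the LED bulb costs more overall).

incandescent bulb: $1.03 + (97/1000) kW × 5000 h × $0.14 = $1.03 + $67.9 = $68.93
LED bulb: $7.35 + (7/1000) kW × 5000 h × $0.14 = $7.35 + $4.9 = $12.25
Saving = $68.93 − $12.25 = $56.68

$56.68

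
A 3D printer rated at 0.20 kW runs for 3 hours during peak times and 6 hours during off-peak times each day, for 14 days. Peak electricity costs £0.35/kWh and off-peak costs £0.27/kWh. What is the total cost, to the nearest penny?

Peak energy = 0.2 kW × 3 h × 14 = 8.4 kWh
Off-peak energy = 0.2 kW × 6 h × 14 = 16.8 kWh
Cost = 8.4 × £0.35 + 16.8 × £0.27 = £2.94 + £4.536 = £7.48

£7.48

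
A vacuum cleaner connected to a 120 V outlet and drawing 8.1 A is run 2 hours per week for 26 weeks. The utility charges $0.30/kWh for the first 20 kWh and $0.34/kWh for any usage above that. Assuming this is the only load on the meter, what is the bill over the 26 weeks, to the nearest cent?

Power = 8.1 A × 120 V = 972 W = 0.972 kW
Runtime = 2 h/week × 26 weeks = 52 h
Energy = 0.972 kW × 52 h = 50.544 kWh
Tier 1 (0–20 kWh): 20 × $0.30 = $6
Above 20 kWh: 30.544 × $0.34 = $10.38496
Bill = $16.38

$16.38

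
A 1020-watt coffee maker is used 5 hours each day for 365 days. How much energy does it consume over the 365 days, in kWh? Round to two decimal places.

Runtime = 5 h/day × 365 days = 1825 h
Energy = 1.02 kW × 1825 h = 1861.5 kWh

1861.50 kWh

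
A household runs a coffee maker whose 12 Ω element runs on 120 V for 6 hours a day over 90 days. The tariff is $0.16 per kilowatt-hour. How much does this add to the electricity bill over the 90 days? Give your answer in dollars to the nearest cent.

$103.68

Power = V²/R = 120²/12 = 1200 W = 1.2 kW
Runtime = 6 h/day × 90 days = 540 h
Energy = 1.2 kW × 540 h = 648 kWh
Cost = 648 kWh × $0.16/kWh = $103.68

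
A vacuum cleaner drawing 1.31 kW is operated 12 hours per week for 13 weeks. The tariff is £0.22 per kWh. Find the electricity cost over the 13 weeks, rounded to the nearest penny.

£44.96

Runtime = 12 h/week × 13 weeks = 156 h
Energy = 1.31 kW × 156 h = 204.36 kWh
Cost = 204.36 kWh × £0.22/kWh = £44.96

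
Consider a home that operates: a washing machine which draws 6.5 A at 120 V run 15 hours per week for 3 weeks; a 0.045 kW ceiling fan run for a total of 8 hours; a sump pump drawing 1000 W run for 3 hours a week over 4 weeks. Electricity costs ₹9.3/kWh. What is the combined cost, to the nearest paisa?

₹441.38

washing machine: Power = 6.5 A × 120 V = 780 W = 0.78 kW
washing machine: Runtime = 15 h/week × 3 weeks = 45 h
washing machine: 0.78 kW × 45 h = 35.1 kWh
ceiling fan: 0.045 kW × 8 h = 0.36 kWh
sump pump: Runtime = 3 h/week × 4 weeks = 12 h
sump pump: 1 kW × 12 h = 12 kWh
Total energy = 47.46 kWh
Cost = 47.46 × ₹9.3 = ₹441.38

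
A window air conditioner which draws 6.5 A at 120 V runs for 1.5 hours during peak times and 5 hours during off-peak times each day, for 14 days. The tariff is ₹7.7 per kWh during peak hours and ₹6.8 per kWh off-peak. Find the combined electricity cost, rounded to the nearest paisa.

Power = 6.5 A × 120 V = 780 W = 0.78 kW
Peak energy = 0.78 kW × 1.5 h × 14 = 16.38 kWh
Off-peak energy = 0.78 kW × 5 h × 14 = 54.6 kWh
Cost = 16.38 × ₹7.7 + 54.6 × ₹6.8 = ₹126.126 + ₹371.28 = ₹497.41

₹497.41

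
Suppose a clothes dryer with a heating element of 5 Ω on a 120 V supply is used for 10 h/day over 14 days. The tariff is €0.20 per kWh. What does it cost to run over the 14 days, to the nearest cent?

€80.64

Power = V²/R = 120²/5 = 2880 W = 2.88 kW
Runtime = 10 h/day × 14 days = 140 h
Energy = 2.88 kW × 140 h = 403.2 kWh
Cost = 403.2 kWh × €0.20/kWh = €80.64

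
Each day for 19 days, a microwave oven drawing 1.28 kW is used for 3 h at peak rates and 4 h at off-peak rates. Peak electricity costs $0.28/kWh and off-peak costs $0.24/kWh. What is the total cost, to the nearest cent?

$43.78

Peak energy = 1.28 kW × 3 h × 19 = 72.96 kWh
Off-peak energy = 1.28 kW × 4 h × 19 = 97.28 kWh
Cost = 72.96 × $0.28 + 97.28 × $0.24 = $20.4288 + $23.3472 = $43.78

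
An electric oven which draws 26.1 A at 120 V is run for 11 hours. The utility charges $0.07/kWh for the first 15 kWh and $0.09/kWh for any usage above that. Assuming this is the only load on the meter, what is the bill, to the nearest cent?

Power = 26.1 A × 120 V = 3132 W = 3.132 kW
Energy = 3.132 kW × 11 h = 34.452 kWh
Tier 1 (0–15 kWh): 15 × $0.07 = $1.05
Above 15 kWh: 19.452 × $0.09 = $1.75068
Bill = $2.80

$2.80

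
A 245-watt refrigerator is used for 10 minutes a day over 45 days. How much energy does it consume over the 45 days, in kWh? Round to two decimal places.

Runtime = 10 min × 45 = 450 min = 7.5 h
Energy = 0.245 kW × 7.5 h = 1.8375 kWh ≈ 1.84 kWh

1.84 kWh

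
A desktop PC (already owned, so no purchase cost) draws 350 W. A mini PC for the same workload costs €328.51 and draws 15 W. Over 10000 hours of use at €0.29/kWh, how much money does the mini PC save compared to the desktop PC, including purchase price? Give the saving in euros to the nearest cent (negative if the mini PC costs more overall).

desktop PC: €0.00 + (350/1000) kW × 10000 h × €0.29 = €0.00 + €1015 = €1015
mini PC: €328.51 + (15/1000) kW × 10000 h × €0.29 = €328.51 + €43.5 = €372.01
Saving = €1015 − €372.01 = €642.99

€642.99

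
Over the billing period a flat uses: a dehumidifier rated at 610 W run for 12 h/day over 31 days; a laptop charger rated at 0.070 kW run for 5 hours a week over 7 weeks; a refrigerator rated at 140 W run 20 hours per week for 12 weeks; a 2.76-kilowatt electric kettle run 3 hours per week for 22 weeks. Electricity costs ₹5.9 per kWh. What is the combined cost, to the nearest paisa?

dehumidifier: Runtime = 12 h/day × 31 days = 372 h
dehumidifier: 0.61 kW × 372 h = 226.92 kWh
laptop charger: Runtime = 5 h/week × 7 weeks = 35 h
laptop charger: 0.07 kW × 35 h = 2.45 kWh
refrigerator: Runtime = 20 h/week × 12 weeks = 240 h
refrigerator: 0.14 kW × 240 h = 33.6 kWh
electric kettle: Runtime = 3 h/week × 22 weeks = 66 h
electric kettle: 2.76 kW × 66 h = 182.16 kWh
Total energy = 445.13 kWh
Cost = 445.13 × ₹5.9 = ₹2626.27

₹2626.27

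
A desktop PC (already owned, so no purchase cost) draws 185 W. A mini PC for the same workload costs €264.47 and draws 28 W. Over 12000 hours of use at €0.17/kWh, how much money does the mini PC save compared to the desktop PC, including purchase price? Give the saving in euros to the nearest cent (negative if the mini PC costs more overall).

€55.81

desktop PC: €0.00 + (185/1000) kW × 12000 h × €0.17 = €0.00 + €377.4 = €377.4
mini PC: €264.47 + (28/1000) kW × 12000 h × €0.17 = €264.47 + €57.12 = €321.59
Saving = €377.4 − €321.59 = €55.81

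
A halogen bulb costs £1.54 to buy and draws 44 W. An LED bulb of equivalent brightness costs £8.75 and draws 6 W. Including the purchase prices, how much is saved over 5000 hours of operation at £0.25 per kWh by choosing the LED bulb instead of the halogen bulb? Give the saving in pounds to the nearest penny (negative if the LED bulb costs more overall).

£40.29

halogen bulb: £1.54 + (44/1000) kW × 5000 h × £0.25 = £1.54 + £55 = £56.54
LED bulb: £8.75 + (6/1000) kW × 5000 h × £0.25 = £8.75 + £7.5 = £16.25
Saving = £56.54 − £16.25 = £40.29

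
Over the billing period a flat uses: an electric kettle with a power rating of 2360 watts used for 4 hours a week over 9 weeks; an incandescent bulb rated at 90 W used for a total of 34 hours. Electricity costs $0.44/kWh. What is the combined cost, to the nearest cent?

electric kettle: Runtime = 4 h/week × 9 weeks = 36 h
electric kettle: 2.36 kW × 36 h = 84.96 kWh
incandescent bulb: 0.09 kW × 34 h = 3.06 kWh
Total energy = 88.02 kWh
Cost = 88.02 × $0.44 = $38.73

$38.73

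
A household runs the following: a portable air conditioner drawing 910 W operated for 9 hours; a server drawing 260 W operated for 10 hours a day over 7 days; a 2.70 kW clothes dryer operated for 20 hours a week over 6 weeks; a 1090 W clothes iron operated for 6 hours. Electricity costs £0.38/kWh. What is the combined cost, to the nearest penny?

portable air conditioner: 0.91 kW × 9 h = 8.19 kWh
server: Runtime = 10 h/day × 7 days = 70 h
server: 0.26 kW × 70 h = 18.2 kWh
clothes dryer: Runtime = 20 h/week × 6 weeks = 120 h
clothes dryer: 2.7 kW × 120 h = 324 kWh
clothes iron: 1.09 kW × 6 h = 6.54 kWh
Total energy = 356.93 kWh
Cost = 356.93 × £0.38 = £135.63

£135.63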